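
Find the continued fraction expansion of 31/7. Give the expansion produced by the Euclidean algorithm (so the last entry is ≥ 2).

31 = 4×7 + 3
7 = 2×3 + 1
3 = 3×1 + 0  (stop)
So 31/7 = [4; 2, 3].

[4; 2, 3]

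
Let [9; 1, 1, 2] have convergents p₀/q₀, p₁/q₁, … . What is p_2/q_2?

Using pₖ = aₖpₖ₋₁ + pₖ₋₂, qₖ = aₖqₖ₋₁ + qₖ₋₂ (with p₋₁=1, p₋₂=0, q₋₁=0, q₋₂=1):
  k=0: a=9, p=9, q=1
  k=1: a=1, p=10, q=1
  k=2: a=1, p=19, q=2

19/2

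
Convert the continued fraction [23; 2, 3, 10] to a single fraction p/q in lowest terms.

Fold from the inside: start with 10/1.
  3 + 1/10 = 31/10
  2 + 10/31 = 72/31
  23 + 31/72 = 1687/72

1687/72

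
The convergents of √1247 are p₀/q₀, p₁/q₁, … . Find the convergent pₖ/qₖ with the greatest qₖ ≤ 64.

565/16

√1247 = [35; 3, 5, 9, 1, 9, 5, 3, 70, …] (period length 8).
Convergents:
  p_0/q_0 = 35/1
  p_1/q_1 = 106/3
  p_2/q_2 = 565/16
  p_3/q_3 = 5191/147
q_2 = 16 ≤ 64 < 147 = q_3, so the answer is 565/16.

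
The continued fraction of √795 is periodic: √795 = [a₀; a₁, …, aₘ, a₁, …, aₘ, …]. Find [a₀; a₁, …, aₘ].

a₀ = ⌊√795⌋ = 28.
With m₀=0, d₀=1 and mₖ₊₁ = dₖaₖ − mₖ, dₖ₊₁ = (n − mₖ₊₁²)/dₖ, aₖ₊₁ = ⌊(a₀+mₖ₊₁)/dₖ₊₁⌋:
  k=1: m=28, d=11, a=5
  k=2: m=27, d=6, a=9
  k=3: m=27, d=11, a=5
  k=4: m=28, d=1, a=56
d=1 and a=2a₀=56 at k=4, so the next step gives (m, d) = (28, 11) again — its k=1 value — and the period has length 4.

[28; 5, 9, 5, 56]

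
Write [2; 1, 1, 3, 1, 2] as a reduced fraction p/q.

64/25

Fold from the inside: start with 2/1.
  1 + 1/2 = 3/2
  3 + 2/3 = 11/3
  1 + 3/11 = 14/11
  1 + 11/14 = 25/14
  2 + 14/25 = 64/25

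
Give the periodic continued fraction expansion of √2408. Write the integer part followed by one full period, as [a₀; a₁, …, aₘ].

a₀ = ⌊√2408⌋ = 49.
With m₀=0, d₀=1 and mₖ₊₁ = dₖaₖ − mₖ, dₖ₊₁ = (n − mₖ₊₁²)/dₖ, aₖ₊₁ = ⌊(a₀+mₖ₊₁)/dₖ₊₁⌋:
  k=1: m=49, d=7, a=14
  k=2: m=49, d=1, a=98
d=1 and a=2a₀=98 at k=2, so the next step gives (m, d) = (49, 7) again — its k=1 value — and the period has length 2.

[49; 14, 98]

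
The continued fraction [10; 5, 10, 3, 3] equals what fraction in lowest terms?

5353/525

Using pₖ = aₖpₖ₋₁ + pₖ₋₂ and qₖ = aₖqₖ₋₁ + qₖ₋₂:
  k=0: a=10, p=10, q=1
  k=1: a=5, p=51, q=5
  k=2: a=10, p=520, q=51
  k=3: a=3, p=1611, q=158
  k=4: a=3, p=5353, q=525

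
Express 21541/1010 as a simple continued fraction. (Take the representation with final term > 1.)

[21; 3, 19, 2, 8]

21541 = 21*1010 + 331
1010 = 3*331 + 17
331 = 19*17 + 8
17 = 2*8 + 1
8 = 8*1 + 0  (stop)
So 21541/1010 = [21; 3, 19, 2, 8].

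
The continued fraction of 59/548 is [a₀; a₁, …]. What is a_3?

2

59 = 0·548 + 59   →  a_0 = 0
548 = 9·59 + 17   →  a_1 = 9
59 = 3·17 + 8   →  a_2 = 3
17 = 2·8 + 1   →  a_3 = 2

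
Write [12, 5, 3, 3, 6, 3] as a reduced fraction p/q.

Fold from the inside: start with 3/1.
  6 + 1/3 = 19/3
  3 + 3/19 = 60/19
  3 + 19/60 = 199/60
  5 + 60/199 = 1055/199
  12 + 199/1055 = 12859/1055

12859/1055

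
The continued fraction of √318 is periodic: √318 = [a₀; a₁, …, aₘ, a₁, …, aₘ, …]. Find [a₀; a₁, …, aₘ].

a₀ = ⌊√318⌋ = 17.
With m₀=0, d₀=1 and mₖ₊₁ = dₖaₖ − mₖ, dₖ₊₁ = (n − mₖ₊₁²)/dₖ, aₖ₊₁ = ⌊(a₀+mₖ₊₁)/dₖ₊₁⌋:
  k=1: m=17, d=29, a=1
  k=2: m=12, d=6, a=4
  k=3: m=12, d=29, a=1
  k=4: m=17, d=1, a=34
d=1 and a=2a₀=34 at k=4, so the next step gives (m, d) = (17, 29) again — its k=1 value — and the period has length 4.

[17; 1, 4, 1, 34]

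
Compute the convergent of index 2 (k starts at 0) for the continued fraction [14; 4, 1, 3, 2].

Using pₖ = aₖpₖ₋₁ + pₖ₋₂, qₖ = aₖqₖ₋₁ + qₖ₋₂ (with p₋₁=1, p₋₂=0, q₋₁=0, q₋₂=1):
  k=0: a=14, p=14, q=1
  k=1: a=4, p=57, q=4
  k=2: a=1, p=71, q=5

71/5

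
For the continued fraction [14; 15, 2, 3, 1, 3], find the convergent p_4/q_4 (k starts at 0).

Using pₖ = aₖpₖ₋₁ + pₖ₋₂, qₖ = aₖqₖ₋₁ + qₖ₋₂ (with p₋₁=1, p₋₂=0, q₋₁=0, q₋₂=1):
  k=0: a=14, p=14, q=1
  k=1: a=15, p=211, q=15
  k=2: a=2, p=436, q=31
  k=3: a=3, p=1519, q=108
  k=4: a=1, p=1955, q=139

1955/139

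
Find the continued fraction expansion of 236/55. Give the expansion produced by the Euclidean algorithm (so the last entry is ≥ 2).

236 = 4*55 + 16
55 = 3*16 + 7
16 = 2*7 + 2
7 = 3*2 + 1
2 = 2*1 + 0  (stop)
So 236/55 = [4; 3, 2, 3, 2].

[4; 3, 2, 3, 2]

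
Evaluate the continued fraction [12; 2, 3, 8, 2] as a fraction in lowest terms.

Using pₖ = aₖpₖ₋₁ + pₖ₋₂ and qₖ = aₖqₖ₋₁ + qₖ₋₂:
  k=0: a=12, p=12, q=1
  k=1: a=2, p=25, q=2
  k=2: a=3, p=87, q=7
  k=3: a=8, p=721, q=58
  k=4: a=2, p=1529, q=123

1529/123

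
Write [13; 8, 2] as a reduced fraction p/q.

223/17

Fold from the inside: start with 2/1.
  8 + 1/2 = 17/2
  13 + 2/17 = 223/17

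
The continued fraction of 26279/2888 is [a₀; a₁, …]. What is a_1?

10

26279 = 9·2888 + 287   →  a_0 = 9
2888 = 10·287 + 18   →  a_1 = 10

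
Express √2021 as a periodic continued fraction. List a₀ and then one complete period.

a₀ = ⌊√2021⌋ = 44.
With m₀=0, d₀=1 and mₖ₊₁ = dₖaₖ − mₖ, dₖ₊₁ = (n − mₖ₊₁²)/dₖ, aₖ₊₁ = ⌊(a₀+mₖ₊₁)/dₖ₊₁⌋:
  k=1: m=44, d=85, a=1
  k=2: m=41, d=4, a=21
  k=3: m=43, d=43, a=2
  k=4: m=43, d=4, a=21
  k=5: m=41, d=85, a=1
  k=6: m=44, d=1, a=88
d=1 and a=2a₀=88 at k=6, so the next step gives (m, d) = (44, 85) again — its k=1 value — and the period has length 6.

[44; 1, 21, 2, 21, 1, 88]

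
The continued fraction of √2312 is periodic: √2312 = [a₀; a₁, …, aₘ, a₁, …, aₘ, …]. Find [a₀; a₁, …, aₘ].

a₀ = ⌊√2312⌋ = 48.
With m₀=0, d₀=1 and mₖ₊₁ = dₖaₖ − mₖ, dₖ₊₁ = (n − mₖ₊₁²)/dₖ, aₖ₊₁ = ⌊(a₀+mₖ₊₁)/dₖ₊₁⌋:
  k=1: m=48, d=8, a=12
  k=2: m=48, d=1, a=96
d=1 and a=2a₀=96 at k=2, so the next step gives (m, d) = (48, 8) again — its k=1 value — and the period has length 2.

[48; 12, 96]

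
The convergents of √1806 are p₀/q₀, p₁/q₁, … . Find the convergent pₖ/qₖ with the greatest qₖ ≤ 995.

14449/340

√1806 = [42; 2, 84, …] (period length 2).
Convergents:
  p_0/q_0 = 42/1
  p_1/q_1 = 85/2
  p_2/q_2 = 7182/169
  p_3/q_3 = 14449/340
  p_4/q_4 = 1220898/28729
q_3 = 340 ≤ 995 < 28729 = q_4, so the answer is 14449/340.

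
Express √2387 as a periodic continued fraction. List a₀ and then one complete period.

[48; 1, 5, 1, 96]

a₀ = ⌊√2387⌋ = 48.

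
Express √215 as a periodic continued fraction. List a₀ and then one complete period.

[14; 1, 1, 1, 28]

a₀ = ⌊√215⌋ = 14.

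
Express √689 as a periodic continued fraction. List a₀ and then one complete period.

a₀ = ⌊√689⌋ = 26.

[26; 4, 52]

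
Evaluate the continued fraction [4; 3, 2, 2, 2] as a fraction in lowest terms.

176/41

Fold from the inside: start with 2/1.
  2 + 1/2 = 5/2
  2 + 2/5 = 12/5
  3 + 5/12 = 41/12
  4 + 12/41 = 176/41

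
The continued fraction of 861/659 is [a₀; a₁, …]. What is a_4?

4

861 = 1·659 + 202   →  a_0 = 1
659 = 3·202 + 53   →  a_1 = 3
202 = 3·53 + 43   →  a_2 = 3
53 = 1·43 + 10   →  a_3 = 1
43 = 4·10 + 3   →  a_4 = 4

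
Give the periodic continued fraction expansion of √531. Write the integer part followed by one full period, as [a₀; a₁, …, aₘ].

[23; 23, 46]

a₀ = ⌊√531⌋ = 23.
With m₀=0, d₀=1 and mₖ₊₁ = dₖaₖ − mₖ, dₖ₊₁ = (n − mₖ₊₁²)/dₖ, aₖ₊₁ = ⌊(a₀+mₖ₊₁)/dₖ₊₁⌋:
  k=1: m=23, d=2, a=23
  k=2: m=23, d=1, a=46
d=1 and a=2a₀=46 at k=2, so the next step gives (m, d) = (23, 2) again — its k=1 value — and the period has length 2.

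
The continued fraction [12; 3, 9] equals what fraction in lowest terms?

345/28

Fold from the inside: start with 9/1.
  3 + 1/9 = 28/9
  12 + 9/28 = 345/28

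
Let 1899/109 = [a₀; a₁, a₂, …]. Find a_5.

2

1899 = 17·109 + 46   →  a_0 = 17
109 = 2·46 + 17   →  a_1 = 2
46 = 2·17 + 12   →  a_2 = 2
17 = 1·12 + 5   →  a_3 = 1
12 = 2·5 + 2   →  a_4 = 2
5 = 2·2 + 1   →  a_5 = 2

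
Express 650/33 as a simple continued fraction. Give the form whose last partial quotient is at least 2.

650 = 19×33 + 23
33 = 1×23 + 10
23 = 2×10 + 3
10 = 3×3 + 1
3 = 3×1 + 0  (stop)
So 650/33 = [19; 1, 2, 3, 3].

[19; 1, 2, 3, 3]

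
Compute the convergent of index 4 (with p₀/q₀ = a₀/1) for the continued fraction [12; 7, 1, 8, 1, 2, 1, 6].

958/79

Using pₖ = aₖpₖ₋₁ + pₖ₋₂, qₖ = aₖqₖ₋₁ + qₖ₋₂ (with p₋₁=1, p₋₂=0, q₋₁=0, q₋₂=1):
  k=0: a=12, p=12, q=1
  k=1: a=7, p=85, q=7
  k=2: a=1, p=97, q=8
  k=3: a=8, p=861, q=71
  k=4: a=1, p=958, q=79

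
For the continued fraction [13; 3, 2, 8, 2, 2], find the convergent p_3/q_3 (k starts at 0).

Using pₖ = aₖpₖ₋₁ + pₖ₋₂, qₖ = aₖqₖ₋₁ + qₖ₋₂ (with p₋₁=1, p₋₂=0, q₋₁=0, q₋₂=1):
  k=0: a=13, p=13, q=1
  k=1: a=3, p=40, q=3
  k=2: a=2, p=93, q=7
  k=3: a=8, p=784, q=59

784/59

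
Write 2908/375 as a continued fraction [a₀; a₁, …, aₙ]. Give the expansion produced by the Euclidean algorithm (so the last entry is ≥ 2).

2908 = 7·375 + 283
375 = 1·283 + 92
283 = 3·92 + 7
92 = 13·7 + 1
7 = 7·1 + 0  (stop)
So 2908/375 = [7; 1, 3, 13, 7].

[7; 1, 3, 13, 7]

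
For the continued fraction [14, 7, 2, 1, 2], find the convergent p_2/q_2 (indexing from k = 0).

Using pₖ = aₖpₖ₋₁ + pₖ₋₂, qₖ = aₖqₖ₋₁ + qₖ₋₂ (with p₋₁=1, p₋₂=0, q₋₁=0, q₋₂=1):
  k=0: a=14, p=14, q=1
  k=1: a=7, p=99, q=7
  k=2: a=2, p=212, q=15

212/15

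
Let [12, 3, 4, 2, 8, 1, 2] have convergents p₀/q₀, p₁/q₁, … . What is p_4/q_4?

Using pₖ = aₖpₖ₋₁ + pₖ₋₂, qₖ = aₖqₖ₋₁ + qₖ₋₂ (with p₋₁=1, p₋₂=0, q₋₁=0, q₋₂=1):
  k=0: a=12, p=12, q=1
  k=1: a=3, p=37, q=3
  k=2: a=4, p=160, q=13
  k=3: a=2, p=357, q=29
  k=4: a=8, p=3016, q=245

3016/245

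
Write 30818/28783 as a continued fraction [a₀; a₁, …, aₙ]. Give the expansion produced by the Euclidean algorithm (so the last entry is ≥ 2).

[1; 14, 6, 1, 17, 3, 5]

30818 = 1·28783 + 2035
28783 = 14·2035 + 293
2035 = 6·293 + 277
293 = 1·277 + 16
277 = 17·16 + 5
16 = 3·5 + 1
5 = 5·1 + 0  (stop)
So 30818/28783 = [1; 14, 6, 1, 17, 3, 5].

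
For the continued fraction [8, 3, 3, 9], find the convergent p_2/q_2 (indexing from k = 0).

Using pₖ = aₖpₖ₋₁ + pₖ₋₂, qₖ = aₖqₖ₋₁ + qₖ₋₂ (with p₋₁=1, p₋₂=0, q₋₁=0, q₋₂=1):
  k=0: a=8, p=8, q=1
  k=1: a=3, p=25, q=3
  k=2: a=3, p=83, q=10

83/10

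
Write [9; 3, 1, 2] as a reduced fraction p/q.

102/11

Fold from the inside: start with 2/1.
  1 + 1/2 = 3/2
  3 + 2/3 = 11/3
  9 + 3/11 = 102/11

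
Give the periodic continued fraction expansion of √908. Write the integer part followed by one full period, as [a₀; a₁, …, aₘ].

[30; 7, 1, 1, 14, 1, 1, 7, 60]

a₀ = ⌊√908⌋ = 30.
With m₀=0, d₀=1 and mₖ₊₁ = dₖaₖ − mₖ, dₖ₊₁ = (n − mₖ₊₁²)/dₖ, aₖ₊₁ = ⌊(a₀+mₖ₊₁)/dₖ₊₁⌋:
  k=1: m=30, d=8, a=7
  k=2: m=26, d=29, a=1
  k=3: m=3, d=31, a=1
  k=4: m=28, d=4, a=14
  k=5: m=28, d=31, a=1
  k=6: m=3, d=29, a=1
  k=7: m=26, d=8, a=7
  k=8: m=30, d=1, a=60
d=1 and a=2a₀=60 at k=8, so the next step gives (m, d) = (30, 8) again — its k=1 value — and the period has length 8.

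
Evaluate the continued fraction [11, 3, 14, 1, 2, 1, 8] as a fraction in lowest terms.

17929/1583

Using pₖ = aₖpₖ₋₁ + pₖ₋₂ and qₖ = aₖqₖ₋₁ + qₖ₋₂:
  k=0: a=11, p=11, q=1
  k=1: a=3, p=34, q=3
  k=2: a=14, p=487, q=43
  k=3: a=1, p=521, q=46
  k=4: a=2, p=1529, q=135
  k=5: a=1, p=2050, q=181
  k=6: a=8, p=17929, q=1583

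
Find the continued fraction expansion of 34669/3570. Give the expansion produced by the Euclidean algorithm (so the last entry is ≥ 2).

[9; 1, 2, 2, 6, 5, 7, 2]

34669 = 9*3570 + 2539
3570 = 1*2539 + 1031
2539 = 2*1031 + 477
1031 = 2*477 + 77
477 = 6*77 + 15
77 = 5*15 + 2
15 = 7*2 + 1
2 = 2*1 + 0  (stop)
So 34669/3570 = [9; 1, 2, 2, 6, 5, 7, 2].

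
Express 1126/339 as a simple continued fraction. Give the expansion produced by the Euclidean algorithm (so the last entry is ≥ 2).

[3; 3, 9, 12]

1126 = 3·339 + 109
339 = 3·109 + 12
109 = 9·12 + 1
12 = 12·1 + 0  (stop)
So 1126/339 = [3; 3, 9, 12].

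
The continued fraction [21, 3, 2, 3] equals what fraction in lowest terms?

Using pₖ = aₖpₖ₋₁ + pₖ₋₂ and qₖ = aₖqₖ₋₁ + qₖ₋₂:
  k=0: a=21, p=21, q=1
  k=1: a=3, p=64, q=3
  k=2: a=2, p=149, q=7
  k=3: a=3, p=511, q=24

511/24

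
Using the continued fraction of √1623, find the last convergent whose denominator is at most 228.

7453/185

√1623 = [40; 3, 2, 26, 2, 3, 80, …] (period length 6).
Convergents:
  p_0/q_0 = 40/1
  p_1/q_1 = 121/3
  p_2/q_2 = 282/7
  p_3/q_3 = 7453/185
  p_4/q_4 = 15188/377
q_3 = 185 ≤ 228 < 377 = q_4, so the answer is 7453/185.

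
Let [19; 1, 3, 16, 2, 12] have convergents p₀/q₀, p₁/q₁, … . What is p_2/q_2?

79/4

Using pₖ = aₖpₖ₋₁ + pₖ₋₂, qₖ = aₖqₖ₋₁ + qₖ₋₂ (with p₋₁=1, p₋₂=0, q₋₁=0, q₋₂=1):
  k=0: a=19, p=19, q=1
  k=1: a=1, p=20, q=1
  k=2: a=3, p=79, q=4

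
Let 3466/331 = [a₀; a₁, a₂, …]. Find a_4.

3466 = 10·331 + 156   →  a_0 = 10
331 = 2·156 + 19   →  a_1 = 2
156 = 8·19 + 4   →  a_2 = 8
19 = 4·4 + 3   →  a_3 = 4
4 = 1·3 + 1   →  a_4 = 1

1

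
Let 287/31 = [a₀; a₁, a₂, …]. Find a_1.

3

287 = 9·31 + 8   →  a_0 = 9
31 = 3·8 + 7   →  a_1 = 3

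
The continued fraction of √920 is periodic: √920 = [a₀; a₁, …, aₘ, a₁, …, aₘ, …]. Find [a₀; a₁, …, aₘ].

a₀ = ⌊√920⌋ = 30.

[30; 3, 60]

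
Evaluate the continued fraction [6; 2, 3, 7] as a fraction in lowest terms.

Fold from the inside: start with 7/1.
  3 + 1/7 = 22/7
  2 + 7/22 = 51/22
  6 + 22/51 = 328/51

328/51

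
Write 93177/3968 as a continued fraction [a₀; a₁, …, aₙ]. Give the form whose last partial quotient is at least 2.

[23; 2, 13, 2, 8, 2, 1, 2]

93177 = 23×3968 + 1913
3968 = 2×1913 + 142
1913 = 13×142 + 67
142 = 2×67 + 8
67 = 8×8 + 3
8 = 2×3 + 2
3 = 1×2 + 1
2 = 2×1 + 0  (stop)
So 93177/3968 = [23; 2, 13, 2, 8, 2, 1, 2].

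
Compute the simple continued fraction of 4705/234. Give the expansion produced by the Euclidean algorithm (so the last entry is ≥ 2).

[20; 9, 2, 1, 3, 2]

4705 = 20·234 + 25
234 = 9·25 + 9
25 = 2·9 + 7
9 = 1·7 + 2
7 = 3·2 + 1
2 = 2·1 + 0  (stop)
So 4705/234 = [20; 9, 2, 1, 3, 2].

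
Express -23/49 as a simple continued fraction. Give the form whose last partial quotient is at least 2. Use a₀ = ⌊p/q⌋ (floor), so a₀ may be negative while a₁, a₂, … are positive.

-23 = -1*49 + 26
49 = 1*26 + 23
26 = 1*23 + 3
23 = 7*3 + 2
3 = 1*2 + 1
2 = 2*1 + 0  (stop)
So -23/49 = [-1; 1, 1, 7, 1, 2].

[-1; 1, 1, 7, 1, 2]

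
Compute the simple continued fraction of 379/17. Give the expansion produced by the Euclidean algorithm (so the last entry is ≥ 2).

379 = 22·17 + 5
17 = 3·5 + 2
5 = 2·2 + 1
2 = 2·1 + 0  (stop)
So 379/17 = [22; 3, 2, 2].

[22; 3, 2, 2]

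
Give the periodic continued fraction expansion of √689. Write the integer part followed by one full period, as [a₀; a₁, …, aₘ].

[26; 4, 52]

a₀ = ⌊√689⌋ = 26.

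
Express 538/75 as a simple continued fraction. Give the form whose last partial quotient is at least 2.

538 = 7×75 + 13
75 = 5×13 + 10
13 = 1×10 + 3
10 = 3×3 + 1
3 = 3×1 + 0  (stop)
So 538/75 = [7; 5, 1, 3, 3].

[7; 5, 1, 3, 3]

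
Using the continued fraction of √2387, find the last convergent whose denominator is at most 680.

√2387 = [48; 1, 5, 1, 96, …] (period length 4).
Convergents:
  p_0/q_0 = 48/1
  p_1/q_1 = 49/1
  p_2/q_2 = 293/6
  p_3/q_3 = 342/7
  p_4/q_4 = 33125/678
  p_5/q_5 = 33467/685
q_4 = 678 ≤ 680 < 685 = q_5, so the answer is 33125/678.

33125/678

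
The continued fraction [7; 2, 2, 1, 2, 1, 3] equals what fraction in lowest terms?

Fold from the inside: start with 3/1.
  1 + 1/3 = 4/3
  2 + 3/4 = 11/4
  1 + 4/11 = 15/11
  2 + 11/15 = 41/15
  2 + 15/41 = 97/41
  7 + 41/97 = 720/97

720/97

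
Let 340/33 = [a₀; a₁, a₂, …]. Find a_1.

340 = 10·33 + 10   →  a_0 = 10
33 = 3·10 + 3   →  a_1 = 3

3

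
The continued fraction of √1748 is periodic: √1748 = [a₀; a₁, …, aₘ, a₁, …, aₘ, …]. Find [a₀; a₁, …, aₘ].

[41; 1, 4, 4, 4, 1, 82]

a₀ = ⌊√1748⌋ = 41.
With m₀=0, d₀=1 and mₖ₊₁ = dₖaₖ − mₖ, dₖ₊₁ = (n − mₖ₊₁²)/dₖ, aₖ₊₁ = ⌊(a₀+mₖ₊₁)/dₖ₊₁⌋:
  k=1: m=41, d=67, a=1
  k=2: m=26, d=16, a=4
  k=3: m=38, d=19, a=4
  k=4: m=38, d=16, a=4
  k=5: m=26, d=67, a=1
  k=6: m=41, d=1, a=82
d=1 and a=2a₀=82 at k=6, so the next step gives (m, d) = (41, 67) again — its k=1 value — and the period has length 6.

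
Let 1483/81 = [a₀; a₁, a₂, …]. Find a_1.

1483 = 18·81 + 25   →  a_0 = 18
81 = 3·25 + 6   →  a_1 = 3

3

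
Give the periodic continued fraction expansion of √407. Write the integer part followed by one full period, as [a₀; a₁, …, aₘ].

a₀ = ⌊√407⌋ = 20.
With m₀=0, d₀=1 and mₖ₊₁ = dₖaₖ − mₖ, dₖ₊₁ = (n − mₖ₊₁²)/dₖ, aₖ₊₁ = ⌊(a₀+mₖ₊₁)/dₖ₊₁⌋:
  k=1: m=20, d=7, a=5
  k=2: m=15, d=26, a=1
  k=3: m=11, d=11, a=2
  k=4: m=11, d=26, a=1
  k=5: m=15, d=7, a=5
  k=6: m=20, d=1, a=40
d=1 and a=2a₀=40 at k=6, so the next step gives (m, d) = (20, 7) again — its k=1 value — and the period has length 6.

[20; 5, 1, 2, 1, 5, 40]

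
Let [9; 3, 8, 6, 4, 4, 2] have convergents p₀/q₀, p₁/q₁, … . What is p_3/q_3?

Using pₖ = aₖpₖ₋₁ + pₖ₋₂, qₖ = aₖqₖ₋₁ + qₖ₋₂ (with p₋₁=1, p₋₂=0, q₋₁=0, q₋₂=1):
  k=0: a=9, p=9, q=1
  k=1: a=3, p=28, q=3
  k=2: a=8, p=233, q=25
  k=3: a=6, p=1426, q=153

1426/153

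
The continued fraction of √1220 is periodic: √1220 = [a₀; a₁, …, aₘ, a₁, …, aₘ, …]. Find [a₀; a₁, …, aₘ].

a₀ = ⌊√1220⌋ = 34.
With m₀=0, d₀=1 and mₖ₊₁ = dₖaₖ − mₖ, dₖ₊₁ = (n − mₖ₊₁²)/dₖ, aₖ₊₁ = ⌊(a₀+mₖ₊₁)/dₖ₊₁⌋:
  k=1: m=34, d=64, a=1
  k=2: m=30, d=5, a=12
  k=3: m=30, d=64, a=1
  k=4: m=34, d=1, a=68
d=1 and a=2a₀=68 at k=4, so the next step gives (m, d) = (34, 64) again — its k=1 value — and the period has length 4.

[34; 1, 12, 1, 68]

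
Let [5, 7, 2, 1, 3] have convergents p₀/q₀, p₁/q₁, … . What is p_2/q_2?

Using pₖ = aₖpₖ₋₁ + pₖ₋₂, qₖ = aₖqₖ₋₁ + qₖ₋₂ (with p₋₁=1, p₋₂=0, q₋₁=0, q₋₂=1):
  k=0: a=5, p=5, q=1
  k=1: a=7, p=36, q=7
  k=2: a=2, p=77, q=15

77/15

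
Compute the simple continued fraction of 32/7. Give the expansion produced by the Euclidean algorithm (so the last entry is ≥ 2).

32 = 4·7 + 4
7 = 1·4 + 3
4 = 1·3 + 1
3 = 3·1 + 0  (stop)
So 32/7 = [4; 1, 1, 3].

[4; 1, 1, 3]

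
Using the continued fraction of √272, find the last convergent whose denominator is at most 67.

1072/65

√272 = [16; 2, 32, …] (period length 2).
Convergents:
  p_0/q_0 = 16/1
  p_1/q_1 = 33/2
  p_2/q_2 = 1072/65
  p_3/q_3 = 2177/132
q_2 = 65 ≤ 67 < 132 = q_3, so the answer is 1072/65.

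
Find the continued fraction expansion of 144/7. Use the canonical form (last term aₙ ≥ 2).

144 = 20·7 + 4
7 = 1·4 + 3
4 = 1·3 + 1
3 = 3·1 + 0  (stop)
So 144/7 = [20; 1, 1, 3].

[20; 1, 1, 3]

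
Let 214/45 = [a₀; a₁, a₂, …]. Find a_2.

214 = 4·45 + 34   →  a_0 = 4
45 = 1·34 + 11   →  a_1 = 1
34 = 3·11 + 1   →  a_2 = 3

3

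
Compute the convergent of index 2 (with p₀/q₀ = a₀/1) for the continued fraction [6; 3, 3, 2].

Using pₖ = aₖpₖ₋₁ + pₖ₋₂, qₖ = aₖqₖ₋₁ + qₖ₋₂ (with p₋₁=1, p₋₂=0, q₋₁=0, q₋₂=1):
  k=0: a=6, p=6, q=1
  k=1: a=3, p=19, q=3
  k=2: a=3, p=63, q=10

63/10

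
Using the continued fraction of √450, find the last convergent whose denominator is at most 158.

2885/136

√450 = [21; 4, 1, 2, 4, 2, 1, 4, 42, …] (period length 8).
Convergents:
  p_0/q_0 = 21/1
  p_1/q_1 = 85/4
  p_2/q_2 = 106/5
  p_3/q_3 = 297/14
  p_4/q_4 = 1294/61
  p_5/q_5 = 2885/136
  p_6/q_6 = 4179/197
q_5 = 136 ≤ 158 < 197 = q_6, so the answer is 2885/136.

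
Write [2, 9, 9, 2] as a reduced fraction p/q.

365/173

Fold from the inside: start with 2/1.
  9 + 1/2 = 19/2
  9 + 2/19 = 173/19
  2 + 19/173 = 365/173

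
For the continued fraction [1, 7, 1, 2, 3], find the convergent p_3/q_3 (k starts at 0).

26/23

Using pₖ = aₖpₖ₋₁ + pₖ₋₂, qₖ = aₖqₖ₋₁ + qₖ₋₂ (with p₋₁=1, p₋₂=0, q₋₁=0, q₋₂=1):
  k=0: a=1, p=1, q=1
  k=1: a=7, p=8, q=7
  k=2: a=1, p=9, q=8
  k=3: a=2, p=26, q=23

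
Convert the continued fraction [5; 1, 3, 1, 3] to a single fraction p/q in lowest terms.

Using pₖ = aₖpₖ₋₁ + pₖ₋₂ and qₖ = aₖqₖ₋₁ + qₖ₋₂:
  k=0: a=5, p=5, q=1
  k=1: a=1, p=6, q=1
  k=2: a=3, p=23, q=4
  k=3: a=1, p=29, q=5
  k=4: a=3, p=110, q=19

110/19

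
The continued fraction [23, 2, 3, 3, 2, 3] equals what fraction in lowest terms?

4265/182

Fold from the inside: start with 3/1.
  2 + 1/3 = 7/3
  3 + 3/7 = 24/7
  3 + 7/24 = 79/24
  2 + 24/79 = 182/79
  23 + 79/182 = 4265/182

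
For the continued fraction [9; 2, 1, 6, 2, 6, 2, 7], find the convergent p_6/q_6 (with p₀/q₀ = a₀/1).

Using pₖ = aₖpₖ₋₁ + pₖ₋₂, qₖ = aₖqₖ₋₁ + qₖ₋₂ (with p₋₁=1, p₋₂=0, q₋₁=0, q₋₂=1):
  k=0: a=9, p=9, q=1
  k=1: a=2, p=19, q=2
  k=2: a=1, p=28, q=3
  k=3: a=6, p=187, q=20
  k=4: a=2, p=402, q=43
  k=5: a=6, p=2599, q=278
  k=6: a=2, p=5600, q=599

5600/599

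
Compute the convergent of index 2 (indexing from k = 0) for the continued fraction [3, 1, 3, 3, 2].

15/4

Using pₖ = aₖpₖ₋₁ + pₖ₋₂, qₖ = aₖqₖ₋₁ + qₖ₋₂ (with p₋₁=1, p₋₂=0, q₋₁=0, q₋₂=1):
  k=0: a=3, p=3, q=1
  k=1: a=1, p=4, q=1
  k=2: a=3, p=15, q=4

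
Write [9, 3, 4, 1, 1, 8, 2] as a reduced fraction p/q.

4888/525

Fold from the inside: start with 2/1.
  8 + 1/2 = 17/2
  1 + 2/17 = 19/17
  1 + 17/19 = 36/19
  4 + 19/36 = 163/36
  3 + 36/163 = 525/163
  9 + 163/525 = 4888/525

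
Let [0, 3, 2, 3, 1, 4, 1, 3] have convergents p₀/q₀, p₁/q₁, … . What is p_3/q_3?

Using pₖ = aₖpₖ₋₁ + pₖ₋₂, qₖ = aₖqₖ₋₁ + qₖ₋₂ (with p₋₁=1, p₋₂=0, q₋₁=0, q₋₂=1):
  k=0: a=0, p=0, q=1
  k=1: a=3, p=1, q=3
  k=2: a=2, p=2, q=7
  k=3: a=3, p=7, q=24

7/24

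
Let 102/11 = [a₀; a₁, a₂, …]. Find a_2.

1

102 = 9·11 + 3   →  a_0 = 9
11 = 3·3 + 2   →  a_1 = 3
3 = 1·2 + 1   →  a_2 = 1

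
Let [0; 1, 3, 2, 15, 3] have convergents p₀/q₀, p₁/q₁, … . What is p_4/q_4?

Using pₖ = aₖpₖ₋₁ + pₖ₋₂, qₖ = aₖqₖ₋₁ + qₖ₋₂ (with p₋₁=1, p₋₂=0, q₋₁=0, q₋₂=1):
  k=0: a=0, p=0, q=1
  k=1: a=1, p=1, q=1
  k=2: a=3, p=3, q=4
  k=3: a=2, p=7, q=9
  k=4: a=15, p=108, q=139

108/139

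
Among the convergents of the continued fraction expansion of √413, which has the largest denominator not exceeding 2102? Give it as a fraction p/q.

36560/1799

√413 = [20; 3, 9, 1, 4, 1, 9, 3, 40, …] (period length 8).
Convergents:
  p_0/q_0 = 20/1
  p_1/q_1 = 61/3
  p_2/q_2 = 569/28
  p_3/q_3 = 630/31
  p_4/q_4 = 3089/152
  p_5/q_5 = 3719/183
  p_6/q_6 = 36560/1799
  p_7/q_7 = 113399/5580
q_6 = 1799 ≤ 2102 < 5580 = q_7, so the answer is 36560/1799.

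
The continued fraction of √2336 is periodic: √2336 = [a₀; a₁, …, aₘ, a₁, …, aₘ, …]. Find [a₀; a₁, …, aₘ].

a₀ = ⌊√2336⌋ = 48.
With m₀=0, d₀=1 and mₖ₊₁ = dₖaₖ − mₖ, dₖ₊₁ = (n − mₖ₊₁²)/dₖ, aₖ₊₁ = ⌊(a₀+mₖ₊₁)/dₖ₊₁⌋:
  k=1: m=48, d=32, a=3
  k=2: m=48, d=1, a=96
d=1 and a=2a₀=96 at k=2, so the next step gives (m, d) = (48, 32) again — its k=1 value — and the period has length 2.

[48; 3, 96]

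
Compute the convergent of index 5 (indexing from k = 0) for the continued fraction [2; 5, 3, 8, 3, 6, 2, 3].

Using pₖ = aₖpₖ₋₁ + pₖ₋₂, qₖ = aₖqₖ₋₁ + qₖ₋₂ (with p₋₁=1, p₋₂=0, q₋₁=0, q₋₂=1):
  k=0: a=2, p=2, q=1
  k=1: a=5, p=11, q=5
  k=2: a=3, p=35, q=16
  k=3: a=8, p=291, q=133
  k=4: a=3, p=908, q=415
  k=5: a=6, p=5739, q=2623

5739/2623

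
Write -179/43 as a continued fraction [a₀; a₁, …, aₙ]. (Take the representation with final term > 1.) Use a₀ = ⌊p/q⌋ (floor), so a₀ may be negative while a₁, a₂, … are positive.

-179 = -5×43 + 36
43 = 1×36 + 7
36 = 5×7 + 1
7 = 7×1 + 0  (stop)
So -179/43 = [-5; 1, 5, 7].

[-5; 1, 5, 7]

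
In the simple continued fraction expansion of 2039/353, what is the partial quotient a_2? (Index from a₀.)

2039 = 5·353 + 274   →  a_0 = 5
353 = 1·274 + 79   →  a_1 = 1
274 = 3·79 + 37   →  a_2 = 3

3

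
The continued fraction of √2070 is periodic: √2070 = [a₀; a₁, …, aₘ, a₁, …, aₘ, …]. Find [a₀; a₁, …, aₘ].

[45; 2, 90]

a₀ = ⌊√2070⌋ = 45.
With m₀=0, d₀=1 and mₖ₊₁ = dₖaₖ − mₖ, dₖ₊₁ = (n − mₖ₊₁²)/dₖ, aₖ₊₁ = ⌊(a₀+mₖ₊₁)/dₖ₊₁⌋:
  k=1: m=45, d=45, a=2
  k=2: m=45, d=1, a=90
d=1 and a=2a₀=90 at k=2, so the next step gives (m, d) = (45, 45) again — its k=1 value — and the period has length 2.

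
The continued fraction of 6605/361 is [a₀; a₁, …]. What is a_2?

6605 = 18·361 + 107   →  a_0 = 18
361 = 3·107 + 40   →  a_1 = 3
107 = 2·40 + 27   →  a_2 = 2

2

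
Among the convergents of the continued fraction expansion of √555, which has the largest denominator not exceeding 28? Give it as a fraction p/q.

√555 = [23; 1, 1, 3, 1, 3, 1, 1, 46, …] (period length 8).
Convergents:
  p_0/q_0 = 23/1
  p_1/q_1 = 24/1
  p_2/q_2 = 47/2
  p_3/q_3 = 165/7
  p_4/q_4 = 212/9
  p_5/q_5 = 801/34
q_4 = 9 ≤ 28 < 34 = q_5, so the answer is 212/9.

212/9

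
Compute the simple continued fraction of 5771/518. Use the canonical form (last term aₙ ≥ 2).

5771 = 11·518 + 73
518 = 7·73 + 7
73 = 10·7 + 3
7 = 2·3 + 1
3 = 3·1 + 0  (stop)
So 5771/518 = [11; 7, 10, 2, 3].

[11; 7, 10, 2, 3]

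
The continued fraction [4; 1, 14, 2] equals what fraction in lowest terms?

Using pₖ = aₖpₖ₋₁ + pₖ₋₂ and qₖ = aₖqₖ₋₁ + qₖ₋₂:
  k=0: a=4, p=4, q=1
  k=1: a=1, p=5, q=1
  k=2: a=14, p=74, q=15
  k=3: a=2, p=153, q=31

153/31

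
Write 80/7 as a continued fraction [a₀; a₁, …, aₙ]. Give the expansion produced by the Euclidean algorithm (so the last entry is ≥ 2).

[11; 2, 3]

80 = 11×7 + 3
7 = 2×3 + 1
3 = 3×1 + 0  (stop)
So 80/7 = [11; 2, 3].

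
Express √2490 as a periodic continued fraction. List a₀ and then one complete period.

a₀ = ⌊√2490⌋ = 49.

[49; 1, 8, 1, 98]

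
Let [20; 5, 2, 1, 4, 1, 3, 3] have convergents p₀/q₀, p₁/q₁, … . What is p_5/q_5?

Using pₖ = aₖpₖ₋₁ + pₖ₋₂, qₖ = aₖqₖ₋₁ + qₖ₋₂ (with p₋₁=1, p₋₂=0, q₋₁=0, q₋₂=1):
  k=0: a=20, p=20, q=1
  k=1: a=5, p=101, q=5
  k=2: a=2, p=222, q=11
  k=3: a=1, p=323, q=16
  k=4: a=4, p=1514, q=75
  k=5: a=1, p=1837, q=91

1837/91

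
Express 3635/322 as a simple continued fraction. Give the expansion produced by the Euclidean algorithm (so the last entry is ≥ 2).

3635 = 11*322 + 93
322 = 3*93 + 43
93 = 2*43 + 7
43 = 6*7 + 1
7 = 7*1 + 0  (stop)
So 3635/322 = [11; 3, 2, 6, 7].

[11; 3, 2, 6, 7]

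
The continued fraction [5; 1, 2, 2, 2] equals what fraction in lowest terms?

97/17

Fold from the inside: start with 2/1.
  2 + 1/2 = 5/2
  2 + 2/5 = 12/5
  1 + 5/12 = 17/12
  5 + 12/17 = 97/17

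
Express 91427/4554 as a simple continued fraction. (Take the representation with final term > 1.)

91427 = 20*4554 + 347
4554 = 13*347 + 43
347 = 8*43 + 3
43 = 14*3 + 1
3 = 3*1 + 0  (stop)
So 91427/4554 = [20; 13, 8, 14, 3].

[20; 13, 8, 14, 3]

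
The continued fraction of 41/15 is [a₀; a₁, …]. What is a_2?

2

41 = 2·15 + 11   →  a_0 = 2
15 = 1·11 + 4   →  a_1 = 1
11 = 2·4 + 3   →  a_2 = 2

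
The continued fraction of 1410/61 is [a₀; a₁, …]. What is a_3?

2

1410 = 23·61 + 7   →  a_0 = 23
61 = 8·7 + 5   →  a_1 = 8
7 = 1·5 + 2   →  a_2 = 1
5 = 2·2 + 1   →  a_3 = 2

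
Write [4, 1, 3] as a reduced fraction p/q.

Fold from the inside: start with 3/1.
  1 + 1/3 = 4/3
  4 + 3/4 = 19/4

19/4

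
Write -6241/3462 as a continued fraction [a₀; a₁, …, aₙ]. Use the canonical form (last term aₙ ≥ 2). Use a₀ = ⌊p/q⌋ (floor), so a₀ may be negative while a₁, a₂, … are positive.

-6241 = -2×3462 + 683
3462 = 5×683 + 47
683 = 14×47 + 25
47 = 1×25 + 22
25 = 1×22 + 3
22 = 7×3 + 1
3 = 3×1 + 0  (stop)
So -6241/3462 = [-2; 5, 14, 1, 1, 7, 3].

[-2; 5, 14, 1, 1, 7, 3]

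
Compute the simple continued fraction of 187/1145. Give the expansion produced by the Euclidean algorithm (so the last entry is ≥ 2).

[0; 6, 8, 7, 1, 2]

187 = 0×1145 + 187
1145 = 6×187 + 23
187 = 8×23 + 3
23 = 7×3 + 2
3 = 1×2 + 1
2 = 2×1 + 0  (stop)
So 187/1145 = [0; 6, 8, 7, 1, 2].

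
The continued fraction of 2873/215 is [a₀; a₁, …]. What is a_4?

9

2873 = 13·215 + 78   →  a_0 = 13
215 = 2·78 + 59   →  a_1 = 2
78 = 1·59 + 19   →  a_2 = 1
59 = 3·19 + 2   →  a_3 = 3
19 = 9·2 + 1   →  a_4 = 9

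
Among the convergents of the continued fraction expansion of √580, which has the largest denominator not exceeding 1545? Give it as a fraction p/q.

13896/577

√580 = [24; 12, 48, …] (period length 2).
Convergents:
  p_0/q_0 = 24/1
  p_1/q_1 = 289/12
  p_2/q_2 = 13896/577
  p_3/q_3 = 167041/6936
q_2 = 577 ≤ 1545 < 6936 = q_3, so the answer is 13896/577.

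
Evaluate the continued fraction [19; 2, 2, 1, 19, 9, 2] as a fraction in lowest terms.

Using pₖ = aₖpₖ₋₁ + pₖ₋₂ and qₖ = aₖqₖ₋₁ + qₖ₋₂:
  k=0: a=19, p=19, q=1
  k=1: a=2, p=39, q=2
  k=2: a=2, p=97, q=5
  k=3: a=1, p=136, q=7
  k=4: a=19, p=2681, q=138
  k=5: a=9, p=24265, q=1249
  k=6: a=2, p=51211, q=2636

51211/2636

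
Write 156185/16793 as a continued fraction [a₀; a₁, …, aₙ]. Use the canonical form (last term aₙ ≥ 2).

[9; 3, 3, 16, 3, 16, 2]

156185 = 9·16793 + 5048
16793 = 3·5048 + 1649
5048 = 3·1649 + 101
1649 = 16·101 + 33
101 = 3·33 + 2
33 = 16·2 + 1
2 = 2·1 + 0  (stop)
So 156185/16793 = [9; 3, 3, 16, 3, 16, 2].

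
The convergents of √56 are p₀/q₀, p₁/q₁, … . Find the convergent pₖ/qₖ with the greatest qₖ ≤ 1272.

6503/869

√56 = [7; 2, 14, …] (period length 2).
Convergents:
  p_0/q_0 = 7/1
  p_1/q_1 = 15/2
  p_2/q_2 = 217/29
  p_3/q_3 = 449/60
  p_4/q_4 = 6503/869
  p_5/q_5 = 13455/1798
q_4 = 869 ≤ 1272 < 1798 = q_5, so the answer is 6503/869.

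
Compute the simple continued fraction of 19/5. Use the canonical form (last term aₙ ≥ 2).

19 = 3·5 + 4
5 = 1·4 + 1
4 = 4·1 + 0  (stop)
So 19/5 = [3; 1, 4].

[3; 1, 4]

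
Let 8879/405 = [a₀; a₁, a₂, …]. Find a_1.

1

8879 = 21·405 + 374   →  a_0 = 21
405 = 1·374 + 31   →  a_1 = 1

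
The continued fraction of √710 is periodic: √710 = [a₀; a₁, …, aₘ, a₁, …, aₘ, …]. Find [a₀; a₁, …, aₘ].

[26; 1, 1, 1, 4, 1, 1, 1, 52]

a₀ = ⌊√710⌋ = 26.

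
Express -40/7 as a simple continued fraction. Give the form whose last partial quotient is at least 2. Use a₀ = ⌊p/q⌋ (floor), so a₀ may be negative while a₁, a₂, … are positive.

-40 = -6*7 + 2
7 = 3*2 + 1
2 = 2*1 + 0  (stop)
So -40/7 = [-6; 3, 2].

[-6; 3, 2]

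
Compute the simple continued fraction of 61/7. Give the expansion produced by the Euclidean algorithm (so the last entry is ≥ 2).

[8; 1, 2, 2]

61 = 8*7 + 5
7 = 1*5 + 2
5 = 2*2 + 1
2 = 2*1 + 0  (stop)
So 61/7 = [8; 1, 2, 2].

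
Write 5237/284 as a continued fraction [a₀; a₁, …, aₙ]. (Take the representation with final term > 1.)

5237 = 18*284 + 125
284 = 2*125 + 34
125 = 3*34 + 23
34 = 1*23 + 11
23 = 2*11 + 1
11 = 11*1 + 0  (stop)
So 5237/284 = [18; 2, 3, 1, 2, 11].

[18; 2, 3, 1, 2, 11]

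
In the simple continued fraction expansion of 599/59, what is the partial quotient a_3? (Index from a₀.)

599 = 10·59 + 9   →  a_0 = 10
59 = 6·9 + 5   →  a_1 = 6
9 = 1·5 + 4   →  a_2 = 1
5 = 1·4 + 1   →  a_3 = 1

1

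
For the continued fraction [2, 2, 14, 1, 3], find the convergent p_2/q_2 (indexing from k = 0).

Using pₖ = aₖpₖ₋₁ + pₖ₋₂, qₖ = aₖqₖ₋₁ + qₖ₋₂ (with p₋₁=1, p₋₂=0, q₋₁=0, q₋₂=1):
  k=0: a=2, p=2, q=1
  k=1: a=2, p=5, q=2
  k=2: a=14, p=72, q=29

72/29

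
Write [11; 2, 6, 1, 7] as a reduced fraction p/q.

1353/118

Fold from the inside: start with 7/1.
  1 + 1/7 = 8/7
  6 + 7/8 = 55/8
  2 + 8/55 = 118/55
  11 + 55/118 = 1353/118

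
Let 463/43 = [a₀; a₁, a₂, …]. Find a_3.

3

463 = 10·43 + 33   →  a_0 = 10
43 = 1·33 + 10   →  a_1 = 1
33 = 3·10 + 3   →  a_2 = 3
10 = 3·3 + 1   →  a_3 = 3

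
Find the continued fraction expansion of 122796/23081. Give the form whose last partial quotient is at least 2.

122796 = 5·23081 + 7391
23081 = 3·7391 + 908
7391 = 8·908 + 127
908 = 7·127 + 19
127 = 6·19 + 13
19 = 1·13 + 6
13 = 2·6 + 1
6 = 6·1 + 0  (stop)
So 122796/23081 = [5; 3, 8, 7, 6, 1, 2, 6].

[5; 3, 8, 7, 6, 1, 2, 6]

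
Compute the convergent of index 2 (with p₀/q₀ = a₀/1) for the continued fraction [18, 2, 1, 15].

55/3

Using pₖ = aₖpₖ₋₁ + pₖ₋₂, qₖ = aₖqₖ₋₁ + qₖ₋₂ (with p₋₁=1, p₋₂=0, q₋₁=0, q₋₂=1):
  k=0: a=18, p=18, q=1
  k=1: a=2, p=37, q=2
  k=2: a=1, p=55, q=3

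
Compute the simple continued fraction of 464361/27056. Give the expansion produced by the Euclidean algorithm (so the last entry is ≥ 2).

464361 = 17*27056 + 4409
27056 = 6*4409 + 602
4409 = 7*602 + 195
602 = 3*195 + 17
195 = 11*17 + 8
17 = 2*8 + 1
8 = 8*1 + 0  (stop)
So 464361/27056 = [17; 6, 7, 3, 11, 2, 8].

[17; 6, 7, 3, 11, 2, 8]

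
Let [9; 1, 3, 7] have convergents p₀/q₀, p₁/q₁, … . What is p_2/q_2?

39/4

Using pₖ = aₖpₖ₋₁ + pₖ₋₂, qₖ = aₖqₖ₋₁ + qₖ₋₂ (with p₋₁=1, p₋₂=0, q₋₁=0, q₋₂=1):
  k=0: a=9, p=9, q=1
  k=1: a=1, p=10, q=1
  k=2: a=3, p=39, q=4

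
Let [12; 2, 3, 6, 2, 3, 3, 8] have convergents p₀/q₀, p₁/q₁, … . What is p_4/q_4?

1181/95

Using pₖ = aₖpₖ₋₁ + pₖ₋₂, qₖ = aₖqₖ₋₁ + qₖ₋₂ (with p₋₁=1, p₋₂=0, q₋₁=0, q₋₂=1):
  k=0: a=12, p=12, q=1
  k=1: a=2, p=25, q=2
  k=2: a=3, p=87, q=7
  k=3: a=6, p=547, q=44
  k=4: a=2, p=1181, q=95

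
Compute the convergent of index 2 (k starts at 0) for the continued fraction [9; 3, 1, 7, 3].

Using pₖ = aₖpₖ₋₁ + pₖ₋₂, qₖ = aₖqₖ₋₁ + qₖ₋₂ (with p₋₁=1, p₋₂=0, q₋₁=0, q₋₂=1):
  k=0: a=9, p=9, q=1
  k=1: a=3, p=28, q=3
  k=2: a=1, p=37, q=4

37/4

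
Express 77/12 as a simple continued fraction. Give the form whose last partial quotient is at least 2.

[6; 2, 2, 2]

77 = 6*12 + 5
12 = 2*5 + 2
5 = 2*2 + 1
2 = 2*1 + 0  (stop)
So 77/12 = [6; 2, 2, 2].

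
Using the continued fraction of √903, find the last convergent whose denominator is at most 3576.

√903 = [30; 20, 60, …] (period length 2).
Convergents:
  p_0/q_0 = 30/1
  p_1/q_1 = 601/20
  p_2/q_2 = 36090/1201
  p_3/q_3 = 722401/24040
q_2 = 1201 ≤ 3576 < 24040 = q_3, so the answer is 36090/1201.

36090/1201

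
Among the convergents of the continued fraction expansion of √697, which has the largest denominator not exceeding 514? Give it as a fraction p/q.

6917/262

√697 = [26; 2, 2, 52, …] (period length 3).
Convergents:
  p_0/q_0 = 26/1
  p_1/q_1 = 53/2
  p_2/q_2 = 132/5
  p_3/q_3 = 6917/262
  p_4/q_4 = 13966/529
q_3 = 262 ≤ 514 < 529 = q_4, so the answer is 6917/262.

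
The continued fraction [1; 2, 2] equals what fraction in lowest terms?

Fold from the inside: start with 2/1.
  2 + 1/2 = 5/2
  1 + 2/5 = 7/5

7/5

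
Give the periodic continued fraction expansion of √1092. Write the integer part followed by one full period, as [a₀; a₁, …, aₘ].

[33; 22, 66]

a₀ = ⌊√1092⌋ = 33.
With m₀=0, d₀=1 and mₖ₊₁ = dₖaₖ − mₖ, dₖ₊₁ = (n − mₖ₊₁²)/dₖ, aₖ₊₁ = ⌊(a₀+mₖ₊₁)/dₖ₊₁⌋:
  k=1: m=33, d=3, a=22
  k=2: m=33, d=1, a=66
d=1 and a=2a₀=66 at k=2, so the next step gives (m, d) = (33, 3) again — its k=1 value — and the period has length 2.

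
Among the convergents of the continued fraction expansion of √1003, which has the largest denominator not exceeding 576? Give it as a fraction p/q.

9026/285

√1003 = [31; 1, 2, 31, 2, 1, 62, …] (period length 6).
Convergents:
  p_0/q_0 = 31/1
  p_1/q_1 = 32/1
  p_2/q_2 = 95/3
  p_3/q_3 = 2977/94
  p_4/q_4 = 6049/191
  p_5/q_5 = 9026/285
  p_6/q_6 = 565661/17861
q_5 = 285 ≤ 576 < 17861 = q_6, so the answer is 9026/285.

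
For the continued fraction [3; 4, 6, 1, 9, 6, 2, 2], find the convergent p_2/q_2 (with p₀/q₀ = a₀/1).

Using pₖ = aₖpₖ₋₁ + pₖ₋₂, qₖ = aₖqₖ₋₁ + qₖ₋₂ (with p₋₁=1, p₋₂=0, q₋₁=0, q₋₂=1):
  k=0: a=3, p=3, q=1
  k=1: a=4, p=13, q=4
  k=2: a=6, p=81, q=25

81/25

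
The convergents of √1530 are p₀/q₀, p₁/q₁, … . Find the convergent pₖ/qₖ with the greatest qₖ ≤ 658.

17993/460

√1530 = [39; 8, 1, 2, 8, 2, 1, 8, 78, …] (period length 8).
Convergents:
  p_0/q_0 = 39/1
  p_1/q_1 = 313/8
  p_2/q_2 = 352/9
  p_3/q_3 = 1017/26
  p_4/q_4 = 8488/217
  p_5/q_5 = 17993/460
  p_6/q_6 = 26481/677
q_5 = 460 ≤ 658 < 677 = q_6, so the answer is 17993/460.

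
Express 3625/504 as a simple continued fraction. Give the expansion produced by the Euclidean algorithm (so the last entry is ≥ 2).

3625 = 7×504 + 97
504 = 5×97 + 19
97 = 5×19 + 2
19 = 9×2 + 1
2 = 2×1 + 0  (stop)
So 3625/504 = [7; 5, 5, 9, 2].

[7; 5, 5, 9, 2]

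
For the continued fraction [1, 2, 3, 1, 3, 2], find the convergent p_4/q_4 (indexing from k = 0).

Using pₖ = aₖpₖ₋₁ + pₖ₋₂, qₖ = aₖqₖ₋₁ + qₖ₋₂ (with p₋₁=1, p₋₂=0, q₋₁=0, q₋₂=1):
  k=0: a=1, p=1, q=1
  k=1: a=2, p=3, q=2
  k=2: a=3, p=10, q=7
  k=3: a=1, p=13, q=9
  k=4: a=3, p=49, q=34

49/34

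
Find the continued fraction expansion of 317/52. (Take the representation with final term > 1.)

[6; 10, 2, 2]

317 = 6·52 + 5
52 = 10·5 + 2
5 = 2·2 + 1
2 = 2·1 + 0  (stop)
So 317/52 = [6; 10, 2, 2].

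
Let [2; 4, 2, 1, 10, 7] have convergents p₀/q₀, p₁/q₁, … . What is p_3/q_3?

29/13

Using pₖ = aₖpₖ₋₁ + pₖ₋₂, qₖ = aₖqₖ₋₁ + qₖ₋₂ (with p₋₁=1, p₋₂=0, q₋₁=0, q₋₂=1):
  k=0: a=2, p=2, q=1
  k=1: a=4, p=9, q=4
  k=2: a=2, p=20, q=9
  k=3: a=1, p=29, q=13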